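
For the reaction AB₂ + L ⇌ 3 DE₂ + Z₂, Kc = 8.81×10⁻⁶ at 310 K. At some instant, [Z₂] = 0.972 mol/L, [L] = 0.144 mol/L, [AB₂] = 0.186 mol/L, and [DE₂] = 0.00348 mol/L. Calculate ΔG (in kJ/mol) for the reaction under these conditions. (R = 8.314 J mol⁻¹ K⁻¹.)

ΔG = -4.51 kJ/mol

Qc = [DE₂]³·[Z₂] / ([AB₂]·[L]) = (0.00348)³·(0.972) / ((0.186)·(0.144)) = 1.53×10⁻⁶
ΔG = RT ln(Qc/Kc) = (8.314 J mol⁻¹ K⁻¹)(310 K) × ln(1.53×10⁻⁶/8.81×10⁻⁶)
   = (2.577 kJ/mol)(-1.751) = -4.51 kJ/mol
ΔG < 0, so the forward reaction is spontaneous (proceeds forward).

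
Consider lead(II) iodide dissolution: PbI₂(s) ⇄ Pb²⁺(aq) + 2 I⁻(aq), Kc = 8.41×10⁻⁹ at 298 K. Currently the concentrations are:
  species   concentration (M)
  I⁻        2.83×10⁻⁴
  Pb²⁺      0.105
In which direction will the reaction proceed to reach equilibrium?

(PbI₂ is a pure solid — omitted from Qc.)
Qc = [Pb²⁺]·[I⁻]² = (0.105)·(2.83×10⁻⁴)² = 8.41×10⁻⁹
Qc = 8.41×10⁻⁹ = Kc, so the system is already at equilibrium.

neither direction; the system is at equilibrium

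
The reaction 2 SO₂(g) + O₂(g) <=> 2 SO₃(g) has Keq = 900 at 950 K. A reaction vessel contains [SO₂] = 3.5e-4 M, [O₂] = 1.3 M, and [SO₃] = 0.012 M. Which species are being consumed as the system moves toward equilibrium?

none (at equilibrium)

Q = [SO₃]² / ([SO₂]²·[O₂]) = (0.012)² / ((3.5e-4)²·(1.3)) = 900
Q = 900 = Keq; the system is at equilibrium.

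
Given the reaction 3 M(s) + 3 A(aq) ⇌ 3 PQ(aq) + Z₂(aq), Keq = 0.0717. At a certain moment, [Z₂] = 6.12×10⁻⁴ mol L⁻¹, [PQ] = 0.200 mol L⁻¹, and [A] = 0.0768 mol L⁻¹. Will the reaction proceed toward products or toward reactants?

(M is a pure solid — omitted from Q.)
Q = [PQ]³·[Z₂] / [A]³ = (0.200)³·(6.12×10⁻⁴) / (0.0768)³ = 0.0108
Q = 0.0108 < Keq = 0.0717, so the forward reaction proceeds.

in the forward direction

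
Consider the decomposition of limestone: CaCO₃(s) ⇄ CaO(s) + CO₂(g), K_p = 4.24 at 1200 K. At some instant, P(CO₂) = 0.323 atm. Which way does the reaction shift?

(CaCO₃, CaO are pure solids — omitted from Q_p.)
Q_p = P(CO₂) = 0.323
Q_p = 0.323 < K_p = 4.24, so the forward reaction proceeds.

forward (toward products)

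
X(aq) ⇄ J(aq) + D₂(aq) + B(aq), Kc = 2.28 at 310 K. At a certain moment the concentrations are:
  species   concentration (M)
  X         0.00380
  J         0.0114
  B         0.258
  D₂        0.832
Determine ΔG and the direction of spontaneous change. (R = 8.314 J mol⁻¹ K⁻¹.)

ΔG = -3.26 kJ/mol; the forward reaction is spontaneous

Qc = [J]·[D₂]·[B] / [X] = (0.0114)·(0.832)·(0.258) / (0.00380) = 0.644
ΔG = RT ln(Qc/Kc) = (8.314 J mol⁻¹ K⁻¹)(310 K) × ln(0.644/2.28)
   = (2.577 kJ/mol)(-1.264) = -3.26 kJ/mol
ΔG < 0, so the forward reaction is spontaneous (proceeds forward).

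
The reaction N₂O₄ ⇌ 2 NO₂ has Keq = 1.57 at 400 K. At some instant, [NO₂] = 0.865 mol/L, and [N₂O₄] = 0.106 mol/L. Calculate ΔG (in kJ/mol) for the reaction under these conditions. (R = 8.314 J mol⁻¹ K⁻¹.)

Q = [NO₂]² / [N₂O₄] = (0.865)² / (0.106) = 7.06
ΔG = RT ln(Q/Keq) = (8.314 J mol⁻¹ K⁻¹)(400 K) × ln(7.06/1.57)
   = (3.326 kJ/mol)(1.503) = 5.00 kJ/mol
ΔG > 0, so the forward reaction is non-spontaneous (proceeds in reverse).

ΔG = 5.00 kJ/mol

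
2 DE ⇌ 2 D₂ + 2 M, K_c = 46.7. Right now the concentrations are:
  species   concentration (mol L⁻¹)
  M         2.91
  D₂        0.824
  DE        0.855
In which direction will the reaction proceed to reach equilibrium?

toward products

Q_c = [D₂]²·[M]² / [DE]² = (0.824)²·(2.91)² / (0.855)² = 7.87
Q_c = 7.87 < K_c = 46.7, so the forward reaction proceeds.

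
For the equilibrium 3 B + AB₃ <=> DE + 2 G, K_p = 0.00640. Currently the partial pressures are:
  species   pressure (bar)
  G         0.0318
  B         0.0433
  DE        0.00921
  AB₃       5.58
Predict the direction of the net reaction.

Q_p = P(DE)·P(G)² / (P(B)³·P(AB₃)) = (0.00921)·(0.0318)² / ((0.0433)³·(5.58)) = 0.0206
Q_p = 0.0206 > K_p = 0.00640, so the reverse reaction proceeds.

toward reactants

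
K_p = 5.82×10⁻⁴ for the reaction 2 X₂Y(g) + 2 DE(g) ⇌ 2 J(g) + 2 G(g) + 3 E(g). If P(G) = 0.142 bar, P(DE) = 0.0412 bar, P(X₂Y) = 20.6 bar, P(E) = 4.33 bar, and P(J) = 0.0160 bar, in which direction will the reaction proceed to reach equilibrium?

Q_p = P(J)²·P(G)²·P(E)³ / (P(X₂Y)²·P(DE)²) = (0.0160)²·(0.142)²·(4.33)³ / ((20.6)²·(0.0412)²) = 5.82×10⁻⁴
Q_p = 5.82×10⁻⁴ = K_p, so the system is already at equilibrium.

no net change (already at equilibrium)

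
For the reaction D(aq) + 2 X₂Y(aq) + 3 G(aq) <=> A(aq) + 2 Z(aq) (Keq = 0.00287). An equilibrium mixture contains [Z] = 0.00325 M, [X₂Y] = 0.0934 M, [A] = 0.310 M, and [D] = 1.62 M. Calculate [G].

[G] = 0.432 M

At equilibrium, Keq = [A]·[Z]² / ([D]·[X₂Y]²·[G]³) = 0.00287.
(0.310)·(0.00325)² / ((1.62)·(0.0934)²·([G])³) = 0.00287
[G]³ = 0.0807 ⇒ [G] = 0.432 M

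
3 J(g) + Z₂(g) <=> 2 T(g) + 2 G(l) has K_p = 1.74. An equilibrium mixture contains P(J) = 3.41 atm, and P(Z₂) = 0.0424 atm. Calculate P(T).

(G is a pure liquid — omitted from K_p.)
At equilibrium, K_p = P(T)² / (P(J)³·P(Z₂)) = 1.74.
(P(T))² / ((3.41)³·(0.0424)) = 1.74
P(T)² = 2.93 ⇒ P(T) = 1.71 atm

P(T) = 1.71 atm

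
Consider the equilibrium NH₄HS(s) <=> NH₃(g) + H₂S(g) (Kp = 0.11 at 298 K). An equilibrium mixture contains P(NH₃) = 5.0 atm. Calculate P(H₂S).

(NH₄HS is a pure solid — omitted from Kp.)
At equilibrium, Kp = P(NH₃)·P(H₂S) = 0.11.
(5.0)·(P(H₂S)) = 0.11
P(H₂S) = 0.0220 = 0.022 atm

P(H₂S) = 0.022 atm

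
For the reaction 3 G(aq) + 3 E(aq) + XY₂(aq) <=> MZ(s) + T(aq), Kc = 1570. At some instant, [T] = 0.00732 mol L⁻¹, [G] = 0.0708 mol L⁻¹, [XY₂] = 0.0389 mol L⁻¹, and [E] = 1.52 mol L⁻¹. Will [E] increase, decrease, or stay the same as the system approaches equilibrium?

decrease

(MZ is a pure solid — omitted from Qc.)
Qc = [T] / ([G]³·[E]³·[XY₂]) = (0.00732) / ((0.0708)³·(1.52)³·(0.0389)) = 151
Qc = 151 < Kc = 1570: net forward reaction.
E is a reactant, so it decreases.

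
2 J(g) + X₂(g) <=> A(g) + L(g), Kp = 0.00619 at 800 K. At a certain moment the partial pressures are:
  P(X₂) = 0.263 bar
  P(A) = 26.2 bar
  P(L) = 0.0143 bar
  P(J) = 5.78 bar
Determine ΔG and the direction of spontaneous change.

ΔG = 12.8 kJ/mol; the forward reaction is non-spontaneous

Qp = P(A)·P(L) / (P(J)²·P(X₂)) = (26.2)·(0.0143) / ((5.78)²·(0.263)) = 0.0426
ΔG = RT ln(Qp/Kp) = (8.314 J mol⁻¹ K⁻¹)(800 K) × ln(0.0426/0.00619)
   = (6.651 kJ/mol)(1.929) = 12.8 kJ/mol
ΔG > 0, so the forward reaction is non-spontaneous (proceeds in reverse).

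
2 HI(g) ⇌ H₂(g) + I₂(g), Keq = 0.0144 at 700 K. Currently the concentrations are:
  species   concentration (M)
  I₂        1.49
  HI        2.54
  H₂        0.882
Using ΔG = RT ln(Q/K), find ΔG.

Q = [H₂]·[I₂] / [HI]² = (0.882)·(1.49) / (2.54)² = 0.204
ΔG = RT ln(Q/Keq) = (8.314 J mol⁻¹ K⁻¹)(700 K) × ln(0.204/0.0144)
   = (5.820 kJ/mol)(2.651) = 15.4 kJ/mol
ΔG > 0, so the forward reaction is non-spontaneous (proceeds in reverse).

ΔG = 15.4 kJ/mol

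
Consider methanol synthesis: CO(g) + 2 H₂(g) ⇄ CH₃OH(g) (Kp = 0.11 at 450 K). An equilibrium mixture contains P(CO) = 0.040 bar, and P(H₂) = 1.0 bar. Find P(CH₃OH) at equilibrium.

P(CH₃OH) = 0.0044 bar

At equilibrium, Kp = P(CH₃OH) / (P(CO)·P(H₂)²) = 0.11.
(P(CH₃OH)) / ((0.040)·(1.0)²) = 0.11
P(CH₃OH) = 0.00440 = 0.0044 bar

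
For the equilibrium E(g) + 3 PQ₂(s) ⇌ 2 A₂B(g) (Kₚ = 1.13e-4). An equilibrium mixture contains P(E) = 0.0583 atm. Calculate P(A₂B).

P(A₂B) = 0.00257 atm

(PQ₂ is a pure solid — omitted from Kₚ.)
At equilibrium, Kₚ = P(A₂B)² / P(E) = 1.13e-4.
(P(A₂B))² / (0.0583) = 1.13e-4
P(A₂B)² = 6.59e-6 ⇒ P(A₂B) = 0.00257 atm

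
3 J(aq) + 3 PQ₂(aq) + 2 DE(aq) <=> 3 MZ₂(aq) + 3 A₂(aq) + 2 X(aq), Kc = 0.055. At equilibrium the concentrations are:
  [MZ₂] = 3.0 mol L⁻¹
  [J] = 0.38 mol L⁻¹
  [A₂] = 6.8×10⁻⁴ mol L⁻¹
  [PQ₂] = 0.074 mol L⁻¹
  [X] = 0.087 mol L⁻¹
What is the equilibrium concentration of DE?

At equilibrium, Kc = [MZ₂]³·[A₂]³·[X]² / ([J]³·[PQ₂]³·[DE]²) = 0.055.
(3.0)³·(6.8×10⁻⁴)³·(0.087)² / ((0.38)³·(0.074)³·([DE])²) = 0.055
[DE]² = 5.25×10⁻⁵ ⇒ [DE] = 0.0072 mol L⁻¹

[DE] = 0.0072 mol L⁻¹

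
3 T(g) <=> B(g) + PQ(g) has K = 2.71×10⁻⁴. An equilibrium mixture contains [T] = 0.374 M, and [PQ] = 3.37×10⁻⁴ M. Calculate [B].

At equilibrium, K = [B]·[PQ] / [T]³ = 2.71×10⁻⁴.
([B])·(3.37×10⁻⁴) / (0.374)³ = 2.71×10⁻⁴
[B] = 0.0421 M

[B] = 0.0421 M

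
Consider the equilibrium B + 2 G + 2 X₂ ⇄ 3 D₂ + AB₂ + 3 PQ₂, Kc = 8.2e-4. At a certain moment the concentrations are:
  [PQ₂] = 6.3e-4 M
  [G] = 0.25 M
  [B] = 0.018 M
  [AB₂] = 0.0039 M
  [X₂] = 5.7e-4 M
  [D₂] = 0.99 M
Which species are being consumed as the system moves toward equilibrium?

D₂, AB₂, PQ₂ (products)

Qc = [D₂]³·[AB₂]·[PQ₂]³ / ([B]·[G]²·[X₂]²) = (0.99)³·(0.0039)·(6.3e-4)³ / ((0.018)·(0.25)²·(5.7e-4)²) = 0.0026
Qc = 0.0026 > Kc = 8.2e-4: net reverse reaction.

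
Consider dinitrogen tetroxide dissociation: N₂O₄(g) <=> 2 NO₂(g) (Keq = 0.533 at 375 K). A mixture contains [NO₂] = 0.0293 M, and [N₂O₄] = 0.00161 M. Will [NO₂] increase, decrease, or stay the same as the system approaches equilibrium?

Q = [NO₂]² / [N₂O₄] = (0.0293)² / (0.00161) = 0.533
Q = 0.533 = Keq; the system is at equilibrium.

stay the same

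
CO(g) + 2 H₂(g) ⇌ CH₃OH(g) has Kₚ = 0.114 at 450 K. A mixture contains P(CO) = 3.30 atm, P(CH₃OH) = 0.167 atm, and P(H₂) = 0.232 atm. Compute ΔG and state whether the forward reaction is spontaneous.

Qₚ = P(CH₃OH) / (P(CO)·P(H₂)²) = (0.167) / ((3.30)·(0.232)²) = 0.940
ΔG = RT ln(Qₚ/Kₚ) = (8.314 J mol⁻¹ K⁻¹)(450 K) × ln(0.940/0.114)
   = (3.741 kJ/mol)(2.110) = 7.89 kJ/mol
ΔG > 0, so the forward reaction is non-spontaneous (proceeds in reverse).

ΔG = 7.89 kJ/mol; the forward reaction is non-spontaneous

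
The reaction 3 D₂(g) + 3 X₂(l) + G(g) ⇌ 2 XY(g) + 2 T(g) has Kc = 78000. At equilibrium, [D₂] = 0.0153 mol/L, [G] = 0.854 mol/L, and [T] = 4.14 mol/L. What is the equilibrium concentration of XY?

[XY] = 0.118 mol/L

(X₂ is a pure liquid — omitted from Kc.)
At equilibrium, Kc = [XY]²·[T]² / ([D₂]³·[G]) = 78000.
([XY])²·(4.14)² / ((0.0153)³·(0.854)) = 78000
[XY]² = 0.0139 ⇒ [XY] = 0.118 mol/L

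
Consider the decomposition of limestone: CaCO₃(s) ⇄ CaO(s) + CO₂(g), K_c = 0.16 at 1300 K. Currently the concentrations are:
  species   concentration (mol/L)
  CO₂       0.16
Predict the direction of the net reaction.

(CaCO₃, CaO are pure solids — omitted from Q_c.)
Q_c = [CO₂] = 0.16
Q_c = 0.16 = K_c, so the system is already at equilibrium.

at equilibrium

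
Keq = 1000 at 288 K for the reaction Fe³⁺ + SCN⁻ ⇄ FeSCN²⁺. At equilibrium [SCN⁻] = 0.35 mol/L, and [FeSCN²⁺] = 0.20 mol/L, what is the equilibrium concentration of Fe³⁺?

[Fe³⁺] = 5.7×10⁻⁴ mol/L

At equilibrium, Keq = [FeSCN²⁺] / ([Fe³⁺]·[SCN⁻]) = 1000.
(0.20) / (([Fe³⁺])·(0.35)) = 1000
[Fe³⁺] = 5.71×10⁻⁴ = 5.7×10⁻⁴ mol/L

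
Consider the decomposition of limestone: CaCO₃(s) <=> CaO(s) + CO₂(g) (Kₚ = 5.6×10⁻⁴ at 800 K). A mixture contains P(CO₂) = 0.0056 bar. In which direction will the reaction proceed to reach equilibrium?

toward reactants

(CaCO₃, CaO are pure solids — omitted from Qₚ.)
Qₚ = P(CO₂) = 0.0056
Qₚ = 0.0056 > Kₚ = 5.6×10⁻⁴, so the reverse reaction proceeds.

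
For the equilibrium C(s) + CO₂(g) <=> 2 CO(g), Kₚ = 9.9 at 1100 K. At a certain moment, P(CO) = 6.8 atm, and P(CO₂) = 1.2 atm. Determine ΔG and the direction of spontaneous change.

ΔG = 12.4 kJ/mol; the forward reaction is non-spontaneous

(C is a pure solid — omitted from Qₚ.)
Qₚ = P(CO)² / P(CO₂) = (6.8)² / (1.2) = 38.5
ΔG = RT ln(Qₚ/Kₚ) = (8.314 J mol⁻¹ K⁻¹)(1100 K) × ln(38.5/9.9)
   = (9.145 kJ/mol)(1.358) = 12.4 kJ/mol
ΔG > 0, so the forward reaction is non-spontaneous (proceeds in reverse).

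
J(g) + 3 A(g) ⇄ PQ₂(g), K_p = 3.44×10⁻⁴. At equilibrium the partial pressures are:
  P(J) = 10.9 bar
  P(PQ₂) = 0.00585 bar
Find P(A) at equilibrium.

At equilibrium, K_p = P(PQ₂) / (P(J)·P(A)³) = 3.44×10⁻⁴.
(0.00585) / ((10.9)·(P(A))³) = 3.44×10⁻⁴
P(A)³ = 1.56 ⇒ P(A) = 1.16 bar

P(A) = 1.16 bar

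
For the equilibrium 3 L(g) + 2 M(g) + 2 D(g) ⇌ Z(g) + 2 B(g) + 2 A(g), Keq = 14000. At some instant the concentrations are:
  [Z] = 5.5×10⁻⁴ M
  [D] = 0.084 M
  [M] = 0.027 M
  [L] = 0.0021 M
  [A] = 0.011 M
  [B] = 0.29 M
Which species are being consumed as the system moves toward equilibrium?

Q = [Z]·[B]²·[A]² / ([L]³·[M]²·[D]²) = (5.5×10⁻⁴)·(0.29)²·(0.011)² / ((0.0021)³·(0.027)²·(0.084)²) = 1.2×10⁵
Q = 1.2×10⁵ > Keq = 14000: net reverse reaction.

Z, B, A (products)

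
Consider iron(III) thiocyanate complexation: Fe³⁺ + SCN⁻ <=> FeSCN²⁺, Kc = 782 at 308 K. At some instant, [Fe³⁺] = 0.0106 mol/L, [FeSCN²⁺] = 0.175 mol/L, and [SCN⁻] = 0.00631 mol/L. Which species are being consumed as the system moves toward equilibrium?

Qc = [FeSCN²⁺] / ([Fe³⁺]·[SCN⁻]) = (0.175) / ((0.0106)·(0.00631)) = 2620
Qc = 2620 > Kc = 782: net reverse reaction.

FeSCN²⁺ (products)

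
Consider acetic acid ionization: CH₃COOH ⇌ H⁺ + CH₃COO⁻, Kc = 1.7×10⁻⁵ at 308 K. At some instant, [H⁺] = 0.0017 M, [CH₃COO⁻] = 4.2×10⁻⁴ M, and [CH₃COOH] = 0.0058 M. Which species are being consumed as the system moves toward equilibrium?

Qc = [H⁺]·[CH₃COO⁻] / [CH₃COOH] = (0.0017)·(4.2×10⁻⁴) / (0.0058) = 1.2×10⁻⁴
Qc = 1.2×10⁻⁴ > Kc = 1.7×10⁻⁵: net reverse reaction.

H⁺, CH₃COO⁻ (products)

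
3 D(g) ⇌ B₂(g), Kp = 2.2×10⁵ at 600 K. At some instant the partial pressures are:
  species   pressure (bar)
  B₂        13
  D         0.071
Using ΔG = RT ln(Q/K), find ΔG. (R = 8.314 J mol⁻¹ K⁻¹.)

Qp = P(B₂) / P(D)³ = (13) / (0.071)³ = 36300
ΔG = RT ln(Qp/Kp) = (8.314 J mol⁻¹ K⁻¹)(600 K) × ln(36300/2.2×10⁵)
   = (4.988 kJ/mol)(-1.802) = -8.99 kJ/mol
ΔG < 0, so the forward reaction is spontaneous (proceeds forward).

ΔG = -8.99 kJ/mol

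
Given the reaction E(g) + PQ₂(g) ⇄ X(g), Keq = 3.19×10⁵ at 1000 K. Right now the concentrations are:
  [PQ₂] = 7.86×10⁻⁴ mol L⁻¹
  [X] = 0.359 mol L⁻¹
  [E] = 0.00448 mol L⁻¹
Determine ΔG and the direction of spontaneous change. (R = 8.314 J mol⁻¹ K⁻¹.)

Q = [X] / ([E]·[PQ₂]) = (0.359) / ((0.00448)·(7.86×10⁻⁴)) = 1.02×10⁵
ΔG = RT ln(Q/Keq) = (8.314 J mol⁻¹ K⁻¹)(1000 K) × ln(1.02×10⁵/3.19×10⁵)
   = (8.314 kJ/mol)(-1.140) = -9.48 kJ/mol
ΔG < 0, so the forward reaction is spontaneous (proceeds forward).

ΔG = -9.48 kJ/mol; the forward reaction is spontaneous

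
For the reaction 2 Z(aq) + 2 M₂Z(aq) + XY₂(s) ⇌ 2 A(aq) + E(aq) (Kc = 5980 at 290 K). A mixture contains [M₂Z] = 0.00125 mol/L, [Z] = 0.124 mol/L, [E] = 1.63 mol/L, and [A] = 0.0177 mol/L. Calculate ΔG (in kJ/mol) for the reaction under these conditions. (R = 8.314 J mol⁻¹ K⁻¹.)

ΔG = 3.06 kJ/mol

(XY₂ is a pure solid — omitted from Qc.)
Qc = [A]²·[E] / ([Z]²·[M₂Z]²) = (0.0177)²·(1.63) / ((0.124)²·(0.00125)²) = 21300
ΔG = RT ln(Qc/Kc) = (8.314 J mol⁻¹ K⁻¹)(290 K) × ln(21300/5980)
   = (2.411 kJ/mol)(1.270) = 3.06 kJ/mol
ΔG > 0, so the forward reaction is non-spontaneous (proceeds in reverse).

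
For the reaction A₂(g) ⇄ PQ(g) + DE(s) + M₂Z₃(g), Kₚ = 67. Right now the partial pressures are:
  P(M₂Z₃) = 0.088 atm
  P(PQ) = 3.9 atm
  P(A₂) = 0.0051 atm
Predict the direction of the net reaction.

(DE is a pure solid — omitted from Qₚ.)
Qₚ = P(PQ)·P(M₂Z₃) / P(A₂) = (3.9)·(0.088) / (0.0051) = 67
Qₚ = 67 = Kₚ, so the system is already at equilibrium.

neither direction; the system is at equilibrium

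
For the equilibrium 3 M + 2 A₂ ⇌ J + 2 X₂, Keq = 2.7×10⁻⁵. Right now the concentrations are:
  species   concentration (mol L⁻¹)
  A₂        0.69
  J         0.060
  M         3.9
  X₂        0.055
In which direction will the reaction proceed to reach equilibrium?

toward products

Q = [J]·[X₂]² / ([M]³·[A₂]²) = (0.060)·(0.055)² / ((3.9)³·(0.69)²) = 6.4×10⁻⁶
Q = 6.4×10⁻⁶ < Keq = 2.7×10⁻⁵, so the forward reaction proceeds.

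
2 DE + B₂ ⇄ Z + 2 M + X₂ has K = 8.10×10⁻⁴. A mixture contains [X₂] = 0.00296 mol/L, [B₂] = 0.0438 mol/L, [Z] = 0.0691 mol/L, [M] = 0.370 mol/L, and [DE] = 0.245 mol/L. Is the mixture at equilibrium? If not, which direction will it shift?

no; Q > K, reaction proceeds in reverse

Q = [Z]·[M]²·[X₂] / ([DE]²·[B₂]) = (0.0691)·(0.370)²·(0.00296) / ((0.245)²·(0.0438)) = 0.0107
Q = 0.0107 > K = 8.10×10⁻⁴: net reverse reaction.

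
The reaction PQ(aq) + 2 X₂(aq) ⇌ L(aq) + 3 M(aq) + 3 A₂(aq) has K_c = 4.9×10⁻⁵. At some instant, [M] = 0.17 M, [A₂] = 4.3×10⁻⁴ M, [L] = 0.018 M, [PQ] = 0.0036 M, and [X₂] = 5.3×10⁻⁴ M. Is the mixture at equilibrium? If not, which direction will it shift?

no; Q < K, reaction proceeds forward

Q_c = [L]·[M]³·[A₂]³ / ([PQ]·[X₂]²) = (0.018)·(0.17)³·(4.3×10⁻⁴)³ / ((0.0036)·(5.3×10⁻⁴)²) = 7.0×10⁻⁶
Q_c = 7.0×10⁻⁶ < K_c = 4.9×10⁻⁵: net forward reaction.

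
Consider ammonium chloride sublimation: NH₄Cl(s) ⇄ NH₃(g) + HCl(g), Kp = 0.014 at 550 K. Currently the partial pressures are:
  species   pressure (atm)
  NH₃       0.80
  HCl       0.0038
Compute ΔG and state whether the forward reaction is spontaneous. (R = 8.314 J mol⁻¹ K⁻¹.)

(NH₄Cl is a pure solid — omitted from Qp.)
Qp = P(NH₃)·P(HCl) = (0.80)·(0.0038) = 0.00304
ΔG = RT ln(Qp/Kp) = (8.314 J mol⁻¹ K⁻¹)(550 K) × ln(0.00304/0.014)
   = (4.573 kJ/mol)(-1.527) = -6.98 kJ/mol
ΔG < 0, so the forward reaction is spontaneous (proceeds forward).

ΔG = -6.98 kJ/mol; the forward reaction is spontaneous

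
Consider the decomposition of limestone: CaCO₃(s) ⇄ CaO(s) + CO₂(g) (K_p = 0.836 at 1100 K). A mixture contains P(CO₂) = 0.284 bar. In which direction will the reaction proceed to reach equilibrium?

to the right

(CaCO₃, CaO are pure solids — omitted from Q_p.)
Q_p = P(CO₂) = 0.284
Q_p = 0.284 < K_p = 0.836, so the forward reaction proceeds.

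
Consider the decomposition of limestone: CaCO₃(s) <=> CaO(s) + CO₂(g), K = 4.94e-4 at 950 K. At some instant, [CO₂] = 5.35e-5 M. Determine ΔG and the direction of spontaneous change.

(CaCO₃, CaO are pure solids — omitted from Q.)
Q = [CO₂] = 5.35e-5
ΔG = RT ln(Q/K) = (8.314 J mol⁻¹ K⁻¹)(950 K) × ln(5.35e-5/4.94e-4)
   = (7.898 kJ/mol)(-2.223) = -17.6 kJ/mol
ΔG < 0, so the forward reaction is spontaneous (proceeds forward).

ΔG = -17.6 kJ/mol; the forward reaction is spontaneous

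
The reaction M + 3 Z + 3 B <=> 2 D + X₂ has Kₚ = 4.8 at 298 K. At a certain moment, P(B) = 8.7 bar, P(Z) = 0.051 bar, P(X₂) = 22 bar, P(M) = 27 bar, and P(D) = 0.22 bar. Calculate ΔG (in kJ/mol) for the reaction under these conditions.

Qₚ = P(D)²·P(X₂) / (P(M)·P(Z)³·P(B)³) = (0.22)²·(22) / ((27)·(0.051)³·(8.7)³) = 0.451
ΔG = RT ln(Qₚ/Kₚ) = (8.314 J mol⁻¹ K⁻¹)(298 K) × ln(0.451/4.8)
   = (2.478 kJ/mol)(-2.365) = -5.86 kJ/mol
ΔG < 0, so the forward reaction is spontaneous (proceeds forward).

ΔG = -5.86 kJ/mol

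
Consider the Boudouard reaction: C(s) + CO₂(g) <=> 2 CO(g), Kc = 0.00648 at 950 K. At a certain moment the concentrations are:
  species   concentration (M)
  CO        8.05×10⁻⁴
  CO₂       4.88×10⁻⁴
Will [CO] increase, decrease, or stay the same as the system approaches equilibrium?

increase

(C is a pure solid — omitted from Qc.)
Qc = [CO]² / [CO₂] = (8.05×10⁻⁴)² / (4.88×10⁻⁴) = 0.00133
Qc = 0.00133 < Kc = 0.00648: net forward reaction.
CO is a product, so it increases.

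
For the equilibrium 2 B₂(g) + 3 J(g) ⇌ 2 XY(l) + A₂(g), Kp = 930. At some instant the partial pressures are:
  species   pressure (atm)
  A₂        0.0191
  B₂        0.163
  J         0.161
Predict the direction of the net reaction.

(XY is a pure liquid — omitted from Qp.)
Qp = P(A₂) / (P(B₂)²·P(J)³) = (0.0191) / ((0.163)²·(0.161)³) = 172
Qp = 172 < Kp = 930, so the forward reaction proceeds.

forward (toward products)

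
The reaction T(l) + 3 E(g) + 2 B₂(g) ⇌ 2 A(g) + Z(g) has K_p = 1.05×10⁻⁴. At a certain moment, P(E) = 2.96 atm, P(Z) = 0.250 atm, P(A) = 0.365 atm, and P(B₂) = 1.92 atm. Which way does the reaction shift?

(T is a pure liquid — omitted from Q_p.)
Q_p = P(A)²·P(Z) / (P(E)³·P(B₂)²) = (0.365)²·(0.250) / ((2.96)³·(1.92)²) = 3.48×10⁻⁴
Q_p = 3.48×10⁻⁴ > K_p = 1.05×10⁻⁴, so the reverse reaction proceeds.

toward reactants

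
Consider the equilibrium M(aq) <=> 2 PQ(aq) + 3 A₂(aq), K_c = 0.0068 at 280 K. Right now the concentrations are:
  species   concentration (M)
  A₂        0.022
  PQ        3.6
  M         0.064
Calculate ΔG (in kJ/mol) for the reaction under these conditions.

Q_c = [PQ]²·[A₂]³ / [M] = (3.6)²·(0.022)³ / (0.064) = 0.00216
ΔG = RT ln(Q_c/K_c) = (8.314 J mol⁻¹ K⁻¹)(280 K) × ln(0.00216/0.0068)
   = (2.328 kJ/mol)(-1.147) = -2.67 kJ/mol
ΔG < 0, so the forward reaction is spontaneous (proceeds forward).

ΔG = -2.67 kJ/mol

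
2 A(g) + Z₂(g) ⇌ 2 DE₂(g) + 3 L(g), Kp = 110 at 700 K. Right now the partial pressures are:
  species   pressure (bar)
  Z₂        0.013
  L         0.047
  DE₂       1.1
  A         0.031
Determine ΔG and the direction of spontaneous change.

Qp = P(DE₂)²·P(L)³ / (P(A)²·P(Z₂)) = (1.1)²·(0.047)³ / ((0.031)²·(0.013)) = 10.1
ΔG = RT ln(Qp/Kp) = (8.314 J mol⁻¹ K⁻¹)(700 K) × ln(10.1/110)
   = (5.820 kJ/mol)(-2.388) = -13.9 kJ/mol
ΔG < 0, so the forward reaction is spontaneous (proceeds forward).

ΔG = -13.9 kJ/mol; the forward reaction is spontaneous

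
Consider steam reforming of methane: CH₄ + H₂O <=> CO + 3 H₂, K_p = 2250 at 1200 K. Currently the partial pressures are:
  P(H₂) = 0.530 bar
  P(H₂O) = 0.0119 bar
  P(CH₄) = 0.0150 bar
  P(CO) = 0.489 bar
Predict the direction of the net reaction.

in the forward direction

Q_p = P(CO)·P(H₂)³ / (P(CH₄)·P(H₂O)) = (0.489)·(0.530)³ / ((0.0150)·(0.0119)) = 408
Q_p = 408 < K_p = 2250, so the forward reaction proceeds.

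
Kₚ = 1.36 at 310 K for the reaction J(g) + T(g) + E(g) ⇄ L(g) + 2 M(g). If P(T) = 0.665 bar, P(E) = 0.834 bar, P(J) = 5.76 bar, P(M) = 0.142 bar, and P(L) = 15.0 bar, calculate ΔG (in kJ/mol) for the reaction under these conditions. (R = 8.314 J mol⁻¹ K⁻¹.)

ΔG = -6.87 kJ/mol

Qₚ = P(L)·P(M)² / (P(J)·P(T)·P(E)) = (15.0)·(0.142)² / ((5.76)·(0.665)·(0.834)) = 0.0947
ΔG = RT ln(Qₚ/Kₚ) = (8.314 J mol⁻¹ K⁻¹)(310 K) × ln(0.0947/1.36)
   = (2.577 kJ/mol)(-2.665) = -6.87 kJ/mol
ΔG < 0, so the forward reaction is spontaneous (proceeds forward).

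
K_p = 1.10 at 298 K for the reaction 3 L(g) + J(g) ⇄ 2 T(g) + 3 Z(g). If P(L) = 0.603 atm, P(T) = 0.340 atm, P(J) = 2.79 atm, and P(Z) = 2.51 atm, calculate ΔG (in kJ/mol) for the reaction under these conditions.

ΔG = 2.48 kJ/mol

Q_p = P(T)²·P(Z)³ / (P(L)³·P(J)) = (0.340)²·(2.51)³ / ((0.603)³·(2.79)) = 2.99
ΔG = RT ln(Q_p/K_p) = (8.314 J mol⁻¹ K⁻¹)(298 K) × ln(2.99/1.10)
   = (2.478 kJ/mol)(1.000) = 2.48 kJ/mol
ΔG > 0, so the forward reaction is non-spontaneous (proceeds in reverse).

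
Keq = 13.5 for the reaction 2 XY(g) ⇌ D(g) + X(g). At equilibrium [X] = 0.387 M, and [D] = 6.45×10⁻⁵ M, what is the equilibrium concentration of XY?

At equilibrium, Keq = [D]·[X] / [XY]² = 13.5.
(6.45×10⁻⁵)·(0.387) / ([XY])² = 13.5
[XY]² = 1.85×10⁻⁶ ⇒ [XY] = 0.00136 M

[XY] = 0.00136 M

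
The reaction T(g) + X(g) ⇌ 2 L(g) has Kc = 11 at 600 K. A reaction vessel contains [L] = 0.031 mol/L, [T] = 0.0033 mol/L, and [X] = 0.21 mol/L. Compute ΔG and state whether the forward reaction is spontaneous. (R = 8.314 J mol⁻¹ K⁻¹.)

Qc = [L]² / ([T]·[X]) = (0.031)² / ((0.0033)·(0.21)) = 1.39
ΔG = RT ln(Qc/Kc) = (8.314 J mol⁻¹ K⁻¹)(600 K) × ln(1.39/11)
   = (4.988 kJ/mol)(-2.069) = -10.3 kJ/mol
ΔG < 0, so the forward reaction is spontaneous (proceeds forward).

ΔG = -10.3 kJ/mol; the forward reaction is spontaneous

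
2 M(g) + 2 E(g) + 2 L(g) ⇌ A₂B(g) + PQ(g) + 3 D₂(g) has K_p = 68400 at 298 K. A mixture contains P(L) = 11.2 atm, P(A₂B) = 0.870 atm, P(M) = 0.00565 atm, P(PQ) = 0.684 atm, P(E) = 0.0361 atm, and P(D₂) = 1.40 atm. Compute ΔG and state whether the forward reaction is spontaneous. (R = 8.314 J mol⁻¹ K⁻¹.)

Q_p = P(A₂B)·P(PQ)·P(D₂)³ / (P(M)²·P(E)²·P(L)²) = (0.870)·(0.684)·(1.40)³ / ((0.00565)²·(0.0361)²·(11.2)²) = 3.13×10⁵
ΔG = RT ln(Q_p/K_p) = (8.314 J mol⁻¹ K⁻¹)(298 K) × ln(3.13×10⁵/68400)
   = (2.478 kJ/mol)(1.521) = 3.77 kJ/mol
ΔG > 0, so the forward reaction is non-spontaneous (proceeds in reverse).

ΔG = 3.77 kJ/mol; the forward reaction is non-spontaneous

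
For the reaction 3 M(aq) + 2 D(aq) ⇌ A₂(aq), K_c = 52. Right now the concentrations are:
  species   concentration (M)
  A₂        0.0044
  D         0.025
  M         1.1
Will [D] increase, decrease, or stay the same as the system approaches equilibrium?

decrease

Q_c = [A₂] / ([M]³·[D]²) = (0.0044) / ((1.1)³·(0.025)²) = 5.3
Q_c = 5.3 < K_c = 52: net forward reaction.
D is a reactant, so it decreases.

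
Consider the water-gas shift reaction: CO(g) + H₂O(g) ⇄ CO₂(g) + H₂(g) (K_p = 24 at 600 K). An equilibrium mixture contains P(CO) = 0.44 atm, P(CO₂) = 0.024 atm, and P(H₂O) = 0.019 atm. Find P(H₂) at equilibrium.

P(H₂) = 8.4 atm

At equilibrium, K_p = P(CO₂)·P(H₂) / (P(CO)·P(H₂O)) = 24.
(0.024)·(P(H₂)) / ((0.44)·(0.019)) = 24
P(H₂) = 8.36 = 8.4 atm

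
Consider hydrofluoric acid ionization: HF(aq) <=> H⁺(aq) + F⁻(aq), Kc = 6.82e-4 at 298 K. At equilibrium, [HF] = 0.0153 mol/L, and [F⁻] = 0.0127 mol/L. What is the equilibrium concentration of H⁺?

At equilibrium, Kc = [H⁺]·[F⁻] / [HF] = 6.82e-4.
([H⁺])·(0.0127) / (0.0153) = 6.82e-4
[H⁺] = 8.22e-4 mol/L

[H⁺] = 8.22e-4 mol/L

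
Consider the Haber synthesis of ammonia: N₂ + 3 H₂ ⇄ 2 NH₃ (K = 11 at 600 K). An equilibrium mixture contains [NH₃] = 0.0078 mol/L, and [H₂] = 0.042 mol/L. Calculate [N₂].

At equilibrium, K = [NH₃]² / ([N₂]·[H₂]³) = 11.
(0.0078)² / (([N₂])·(0.042)³) = 11
[N₂] = 0.0747 = 0.075 mol/L

[N₂] = 0.075 mol/L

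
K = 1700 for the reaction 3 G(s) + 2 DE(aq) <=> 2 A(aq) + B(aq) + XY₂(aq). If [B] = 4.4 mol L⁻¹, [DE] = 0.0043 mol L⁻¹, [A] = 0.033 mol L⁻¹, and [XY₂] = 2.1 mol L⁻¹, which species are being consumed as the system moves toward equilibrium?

G, DE (reactants)

(G is a pure solid — omitted from Q.)
Q = [A]²·[B]·[XY₂] / [DE]² = (0.033)²·(4.4)·(2.1) / (0.0043)² = 540
Q = 540 < K = 1700: net forward reaction.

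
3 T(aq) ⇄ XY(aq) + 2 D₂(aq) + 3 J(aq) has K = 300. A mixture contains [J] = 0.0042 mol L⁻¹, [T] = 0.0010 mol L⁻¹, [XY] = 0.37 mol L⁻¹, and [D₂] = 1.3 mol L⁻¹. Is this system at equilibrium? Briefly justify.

no; Q < K, reaction proceeds forward

Q = [XY]·[D₂]²·[J]³ / [T]³ = (0.37)·(1.3)²·(0.0042)³ / (0.0010)³ = 46
Q = 46 < K = 300: net forward reaction.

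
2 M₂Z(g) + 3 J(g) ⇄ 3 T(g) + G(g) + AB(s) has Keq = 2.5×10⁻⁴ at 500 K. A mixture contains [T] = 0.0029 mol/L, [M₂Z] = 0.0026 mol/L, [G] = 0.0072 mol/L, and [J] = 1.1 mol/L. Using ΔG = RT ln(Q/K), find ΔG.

(AB is a pure solid — omitted from Q.)
Q = [T]³·[G] / ([M₂Z]²·[J]³) = (0.0029)³·(0.0072) / ((0.0026)²·(1.1)³) = 1.95×10⁻⁵
ΔG = RT ln(Q/Keq) = (8.314 J mol⁻¹ K⁻¹)(500 K) × ln(1.95×10⁻⁵/2.5×10⁻⁴)
   = (4.157 kJ/mol)(-2.551) = -10.6 kJ/mol
ΔG < 0, so the forward reaction is spontaneous (proceeds forward).

ΔG = -10.6 kJ/mol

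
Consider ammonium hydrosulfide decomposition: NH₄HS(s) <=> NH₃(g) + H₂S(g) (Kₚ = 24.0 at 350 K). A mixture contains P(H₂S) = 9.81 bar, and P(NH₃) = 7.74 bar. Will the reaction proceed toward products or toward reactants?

to the left

(NH₄HS is a pure solid — omitted from Qₚ.)
Qₚ = P(NH₃)·P(H₂S) = (7.74)·(9.81) = 75.9
Qₚ = 75.9 > Kₚ = 24.0, so the reverse reaction proceeds.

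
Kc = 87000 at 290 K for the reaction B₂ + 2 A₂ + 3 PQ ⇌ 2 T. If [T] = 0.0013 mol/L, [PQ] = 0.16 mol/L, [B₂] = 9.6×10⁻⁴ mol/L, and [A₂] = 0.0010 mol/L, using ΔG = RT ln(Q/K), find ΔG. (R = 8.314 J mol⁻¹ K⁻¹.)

Qc = [T]² / ([B₂]·[A₂]²·[PQ]³) = (0.0013)² / ((9.6×10⁻⁴)·(0.0010)²·(0.16)³) = 4.30×10⁵
ΔG = RT ln(Qc/Kc) = (8.314 J mol⁻¹ K⁻¹)(290 K) × ln(4.30×10⁵/87000)
   = (2.411 kJ/mol)(1.598) = 3.85 kJ/mol
ΔG > 0, so the forward reaction is non-spontaneous (proceeds in reverse).

ΔG = 3.85 kJ/mol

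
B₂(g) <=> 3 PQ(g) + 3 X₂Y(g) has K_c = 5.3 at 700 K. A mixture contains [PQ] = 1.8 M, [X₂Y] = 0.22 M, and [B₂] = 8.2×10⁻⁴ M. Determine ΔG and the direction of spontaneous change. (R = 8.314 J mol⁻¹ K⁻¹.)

ΔG = 15.5 kJ/mol; the forward reaction is non-spontaneous

Q_c = [PQ]³·[X₂Y]³ / [B₂] = (1.8)³·(0.22)³ / (8.2×10⁻⁴) = 75.7
ΔG = RT ln(Q_c/K_c) = (8.314 J mol⁻¹ K⁻¹)(700 K) × ln(75.7/5.3)
   = (5.820 kJ/mol)(2.659) = 15.5 kJ/mol
ΔG > 0, so the forward reaction is non-spontaneous (proceeds in reverse).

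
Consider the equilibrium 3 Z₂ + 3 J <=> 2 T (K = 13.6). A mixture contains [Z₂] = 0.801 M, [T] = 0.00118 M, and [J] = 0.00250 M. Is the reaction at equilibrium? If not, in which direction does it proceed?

toward reactants

Q = [T]² / ([Z₂]³·[J]³) = (0.00118)² / ((0.801)³·(0.00250)³) = 173
Q = 173 > K = 13.6, so the reverse reaction proceeds.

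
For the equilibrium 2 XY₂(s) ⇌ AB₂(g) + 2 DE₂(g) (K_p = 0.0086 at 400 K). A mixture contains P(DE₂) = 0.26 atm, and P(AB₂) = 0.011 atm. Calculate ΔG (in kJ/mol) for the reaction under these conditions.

ΔG = -8.14 kJ/mol

(XY₂ is a pure solid — omitted from Q_p.)
Q_p = P(AB₂)·P(DE₂)² = (0.011)·(0.26)² = 7.44×10⁻⁴
ΔG = RT ln(Q_p/K_p) = (8.314 J mol⁻¹ K⁻¹)(400 K) × ln(7.44×10⁻⁴/0.0086)
   = (3.326 kJ/mol)(-2.447) = -8.14 kJ/mol
ΔG < 0, so the forward reaction is spontaneous (proceeds forward).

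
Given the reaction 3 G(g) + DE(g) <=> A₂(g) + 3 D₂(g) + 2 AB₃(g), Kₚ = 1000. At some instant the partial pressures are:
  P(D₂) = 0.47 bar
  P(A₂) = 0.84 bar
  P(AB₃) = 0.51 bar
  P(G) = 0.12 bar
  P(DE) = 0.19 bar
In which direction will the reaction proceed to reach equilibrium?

Qₚ = P(A₂)·P(D₂)³·P(AB₃)² / (P(G)³·P(DE)) = (0.84)·(0.47)³·(0.51)² / ((0.12)³·(0.19)) = 69
Qₚ = 69 < Kₚ = 1000, so the forward reaction proceeds.

toward products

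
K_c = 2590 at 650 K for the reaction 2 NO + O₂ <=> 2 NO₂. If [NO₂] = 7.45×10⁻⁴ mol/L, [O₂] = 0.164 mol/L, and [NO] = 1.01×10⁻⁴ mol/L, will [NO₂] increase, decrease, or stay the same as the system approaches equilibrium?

increase

Q_c = [NO₂]² / ([NO]²·[O₂]) = (7.45×10⁻⁴)² / ((1.01×10⁻⁴)²·(0.164)) = 332
Q_c = 332 < K_c = 2590: net forward reaction.
NO₂ is a product, so it increases.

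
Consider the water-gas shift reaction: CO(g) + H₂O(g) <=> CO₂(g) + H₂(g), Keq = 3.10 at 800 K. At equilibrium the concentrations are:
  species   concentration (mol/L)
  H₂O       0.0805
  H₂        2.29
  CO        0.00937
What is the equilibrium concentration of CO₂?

At equilibrium, Keq = [CO₂]·[H₂] / ([CO]·[H₂O]) = 3.10.
([CO₂])·(2.29) / ((0.00937)·(0.0805)) = 3.10
[CO₂] = 0.00102 mol/L

[CO₂] = 0.00102 mol/L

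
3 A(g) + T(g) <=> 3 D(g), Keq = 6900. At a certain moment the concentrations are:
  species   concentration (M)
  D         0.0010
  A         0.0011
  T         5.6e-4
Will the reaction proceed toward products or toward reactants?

Q = [D]³ / ([A]³·[T]) = (0.0010)³ / ((0.0011)³·(5.6e-4)) = 1300
Q = 1300 < Keq = 6900, so the forward reaction proceeds.

forward (toward products)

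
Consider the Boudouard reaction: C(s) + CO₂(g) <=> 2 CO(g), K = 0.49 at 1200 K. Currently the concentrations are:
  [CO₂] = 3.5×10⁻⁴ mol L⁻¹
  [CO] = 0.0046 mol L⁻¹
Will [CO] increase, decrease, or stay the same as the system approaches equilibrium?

(C is a pure solid — omitted from Q.)
Q = [CO]² / [CO₂] = (0.0046)² / (3.5×10⁻⁴) = 0.060
Q = 0.060 < K = 0.49: net forward reaction.
CO is a product, so it increases.

increase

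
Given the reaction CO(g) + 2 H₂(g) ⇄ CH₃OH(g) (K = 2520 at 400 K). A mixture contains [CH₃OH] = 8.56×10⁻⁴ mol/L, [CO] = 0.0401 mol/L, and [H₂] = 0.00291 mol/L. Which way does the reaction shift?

neither direction; the system is at equilibrium

Q = [CH₃OH] / ([CO]·[H₂]²) = (8.56×10⁻⁴) / ((0.0401)·(0.00291)²) = 2520
Q = 2520 = K, so the system is already at equilibrium.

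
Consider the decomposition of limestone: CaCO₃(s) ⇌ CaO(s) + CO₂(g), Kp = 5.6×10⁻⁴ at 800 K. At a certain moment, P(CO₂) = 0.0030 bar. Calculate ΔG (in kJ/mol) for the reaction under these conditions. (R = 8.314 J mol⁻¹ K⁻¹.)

ΔG = 11.2 kJ/mol

(CaCO₃, CaO are pure solids — omitted from Qp.)
Qp = P(CO₂) = 0.00300
ΔG = RT ln(Qp/Kp) = (8.314 J mol⁻¹ K⁻¹)(800 K) × ln(0.00300/5.6×10⁻⁴)
   = (6.651 kJ/mol)(1.678) = 11.2 kJ/mol
ΔG > 0, so the forward reaction is non-spontaneous (proceeds in reverse).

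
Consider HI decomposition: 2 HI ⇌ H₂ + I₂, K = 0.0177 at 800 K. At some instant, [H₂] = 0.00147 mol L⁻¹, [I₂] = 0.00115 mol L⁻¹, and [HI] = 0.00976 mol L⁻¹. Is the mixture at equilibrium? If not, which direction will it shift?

Q = [H₂]·[I₂] / [HI]² = (0.00147)·(0.00115) / (0.00976)² = 0.0177
Q = 0.0177 = K; the system is at equilibrium.

yes, at equilibrium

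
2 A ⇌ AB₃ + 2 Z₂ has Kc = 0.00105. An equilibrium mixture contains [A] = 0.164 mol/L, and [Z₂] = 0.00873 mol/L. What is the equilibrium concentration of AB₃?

At equilibrium, Kc = [AB₃]·[Z₂]² / [A]² = 0.00105.
([AB₃])·(0.00873)² / (0.164)² = 0.00105
[AB₃] = 0.371 mol/L

[AB₃] = 0.371 mol/L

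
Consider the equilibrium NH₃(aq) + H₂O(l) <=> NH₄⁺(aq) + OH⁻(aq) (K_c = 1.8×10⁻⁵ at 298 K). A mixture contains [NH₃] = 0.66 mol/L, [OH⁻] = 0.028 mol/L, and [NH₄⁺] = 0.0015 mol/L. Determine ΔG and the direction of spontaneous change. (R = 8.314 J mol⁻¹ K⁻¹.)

(H₂O is a pure liquid — omitted from Q_c.)
Q_c = [NH₄⁺]·[OH⁻] / [NH₃] = (0.0015)·(0.028) / (0.66) = 6.36×10⁻⁵
ΔG = RT ln(Q_c/K_c) = (8.314 J mol⁻¹ K⁻¹)(298 K) × ln(6.36×10⁻⁵/1.8×10⁻⁵)
   = (2.478 kJ/mol)(1.262) = 3.13 kJ/mol
ΔG > 0, so the forward reaction is non-spontaneous (proceeds in reverse).

ΔG = 3.13 kJ/mol; the forward reaction is non-spontaneous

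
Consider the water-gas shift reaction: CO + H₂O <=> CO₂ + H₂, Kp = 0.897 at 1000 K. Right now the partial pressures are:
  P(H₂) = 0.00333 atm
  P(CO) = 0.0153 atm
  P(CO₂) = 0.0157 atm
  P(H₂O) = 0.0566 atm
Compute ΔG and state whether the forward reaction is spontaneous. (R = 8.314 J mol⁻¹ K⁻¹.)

ΔG = -22.4 kJ/mol; the forward reaction is spontaneous

Qp = P(CO₂)·P(H₂) / (P(CO)·P(H₂O)) = (0.0157)·(0.00333) / ((0.0153)·(0.0566)) = 0.0604
ΔG = RT ln(Qp/Kp) = (8.314 J mol⁻¹ K⁻¹)(1000 K) × ln(0.0604/0.897)
   = (8.314 kJ/mol)(-2.698) = -22.4 kJ/mol
ΔG < 0, so the forward reaction is spontaneous (proceeds forward).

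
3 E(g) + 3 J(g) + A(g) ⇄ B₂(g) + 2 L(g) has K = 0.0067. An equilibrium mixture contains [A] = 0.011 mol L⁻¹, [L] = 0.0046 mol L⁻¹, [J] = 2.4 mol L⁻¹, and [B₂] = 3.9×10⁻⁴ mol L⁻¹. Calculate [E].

At equilibrium, K = [B₂]·[L]² / ([E]³·[J]³·[A]) = 0.0067.
(3.9×10⁻⁴)·(0.0046)² / (([E])³·(2.4)³·(0.011)) = 0.0067
[E]³ = 8.10×10⁻⁶ ⇒ [E] = 0.020 mol L⁻¹

[E] = 0.020 mol L⁻¹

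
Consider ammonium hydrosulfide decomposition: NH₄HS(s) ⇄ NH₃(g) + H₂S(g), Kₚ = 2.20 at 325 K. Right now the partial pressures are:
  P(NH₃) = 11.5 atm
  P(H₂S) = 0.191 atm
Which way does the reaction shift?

no net change (already at equilibrium)

(NH₄HS is a pure solid — omitted from Qₚ.)
Qₚ = P(NH₃)·P(H₂S) = (11.5)·(0.191) = 2.20
Qₚ = 2.20 = Kₚ, so the system is already at equilibrium.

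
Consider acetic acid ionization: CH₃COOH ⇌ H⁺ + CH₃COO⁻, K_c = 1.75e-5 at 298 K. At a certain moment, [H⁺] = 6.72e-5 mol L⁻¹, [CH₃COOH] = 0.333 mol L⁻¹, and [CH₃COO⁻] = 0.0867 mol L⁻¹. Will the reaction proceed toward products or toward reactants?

Q_c = [H⁺]·[CH₃COO⁻] / [CH₃COOH] = (6.72e-5)·(0.0867) / (0.333) = 1.75e-5
Q_c = 1.75e-5 = K_c, so the system is already at equilibrium.

at equilibrium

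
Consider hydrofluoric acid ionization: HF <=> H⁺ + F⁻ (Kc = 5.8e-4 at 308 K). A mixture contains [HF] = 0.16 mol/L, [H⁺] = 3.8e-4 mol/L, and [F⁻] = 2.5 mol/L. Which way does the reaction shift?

in the reverse direction

Qc = [H⁺]·[F⁻] / [HF] = (3.8e-4)·(2.5) / (0.16) = 0.0059
Qc = 0.0059 > Kc = 5.8e-4, so the reverse reaction proceeds.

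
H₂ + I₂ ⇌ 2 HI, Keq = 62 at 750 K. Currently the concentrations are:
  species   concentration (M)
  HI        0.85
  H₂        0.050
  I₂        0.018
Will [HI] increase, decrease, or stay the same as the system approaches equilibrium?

Q = [HI]² / ([H₂]·[I₂]) = (0.85)² / ((0.050)·(0.018)) = 800
Q = 800 > Keq = 62: net reverse reaction.
HI is a product, so it decreases.

decrease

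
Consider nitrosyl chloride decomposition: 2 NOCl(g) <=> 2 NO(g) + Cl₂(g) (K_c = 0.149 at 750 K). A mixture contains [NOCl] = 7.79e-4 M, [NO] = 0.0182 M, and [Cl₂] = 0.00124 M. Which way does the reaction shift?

Q_c = [NO]²·[Cl₂] / [NOCl]² = (0.0182)²·(0.00124) / (7.79e-4)² = 0.677
Q_c = 0.677 > K_c = 0.149, so the reverse reaction proceeds.

to the left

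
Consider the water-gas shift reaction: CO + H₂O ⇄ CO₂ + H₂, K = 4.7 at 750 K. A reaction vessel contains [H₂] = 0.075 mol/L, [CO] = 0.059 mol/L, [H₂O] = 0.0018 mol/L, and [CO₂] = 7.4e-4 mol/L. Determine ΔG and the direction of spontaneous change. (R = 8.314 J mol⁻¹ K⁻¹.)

ΔG = -13.7 kJ/mol; the forward reaction is spontaneous

Q = [CO₂]·[H₂] / ([CO]·[H₂O]) = (7.4e-4)·(0.075) / ((0.059)·(0.0018)) = 0.523
ΔG = RT ln(Q/K) = (8.314 J mol⁻¹ K⁻¹)(750 K) × ln(0.523/4.7)
   = (6.236 kJ/mol)(-2.196) = -13.7 kJ/mol
ΔG < 0, so the forward reaction is spontaneous (proceeds forward).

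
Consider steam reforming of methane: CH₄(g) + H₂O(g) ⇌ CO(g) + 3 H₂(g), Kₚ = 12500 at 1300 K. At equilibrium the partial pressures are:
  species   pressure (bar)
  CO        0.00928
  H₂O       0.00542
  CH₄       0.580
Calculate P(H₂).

P(H₂) = 16.2 bar

At equilibrium, Kₚ = P(CO)·P(H₂)³ / (P(CH₄)·P(H₂O)) = 12500.
(0.00928)·(P(H₂))³ / ((0.580)·(0.00542)) = 12500
P(H₂)³ = 4230 ⇒ P(H₂) = 16.2 bar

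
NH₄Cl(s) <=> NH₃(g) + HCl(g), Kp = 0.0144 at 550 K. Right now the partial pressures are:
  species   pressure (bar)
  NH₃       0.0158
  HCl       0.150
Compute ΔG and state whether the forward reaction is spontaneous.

(NH₄Cl is a pure solid — omitted from Qp.)
Qp = P(NH₃)·P(HCl) = (0.0158)·(0.150) = 0.00237
ΔG = RT ln(Qp/Kp) = (8.314 J mol⁻¹ K⁻¹)(550 K) × ln(0.00237/0.0144)
   = (4.573 kJ/mol)(-1.804) = -8.25 kJ/mol
ΔG < 0, so the forward reaction is spontaneous (proceeds forward).

ΔG = -8.25 kJ/mol; the forward reaction is spontaneous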